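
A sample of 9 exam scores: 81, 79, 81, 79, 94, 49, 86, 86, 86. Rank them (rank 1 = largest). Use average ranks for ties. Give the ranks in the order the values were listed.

5.5, 7.5, 5.5, 7.5, 1, 9, 3, 3, 3

Sorted (descending): 94, 86, 86, 86, 81, 81, 79, 79, 49
The 3 values of 86 occupy positions 2–4 → average rank 3.
The 2 values of 81 occupy positions 5–6 → average rank (5+6)/2 = 5.5.
The 2 values of 79 occupy positions 7–8 → average rank (7+8)/2 = 7.5.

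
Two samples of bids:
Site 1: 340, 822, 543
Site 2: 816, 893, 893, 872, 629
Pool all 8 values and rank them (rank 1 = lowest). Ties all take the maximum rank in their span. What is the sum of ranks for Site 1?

Sorted (ascending): 340, 543, 629, 816, 822, 872, 893, 893
The 2 values of 893 occupy positions 7–8 → each gets rank 8.
Site 1 values → pooled ranks: 340→1, 822→5, 543→2
Rank sum = 1 + 5 + 2 = 8

8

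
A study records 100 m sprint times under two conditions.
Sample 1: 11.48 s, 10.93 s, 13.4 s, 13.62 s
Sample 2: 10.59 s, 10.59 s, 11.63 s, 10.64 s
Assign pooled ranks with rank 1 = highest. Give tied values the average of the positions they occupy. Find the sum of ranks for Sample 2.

24

Sorted (descending): 13.62, 13.4, 11.63, 11.48, 10.93, 10.64, 10.59, 10.59
The 2 values of 10.59 occupy positions 7–8 → average rank (7+8)/2 = 7.5.
Sample 2 values → pooled ranks: 10.59→7.5, 10.59→7.5, 11.63→3, 10.64→6
Rank sum = 7.5 + 7.5 + 3 + 6 = 24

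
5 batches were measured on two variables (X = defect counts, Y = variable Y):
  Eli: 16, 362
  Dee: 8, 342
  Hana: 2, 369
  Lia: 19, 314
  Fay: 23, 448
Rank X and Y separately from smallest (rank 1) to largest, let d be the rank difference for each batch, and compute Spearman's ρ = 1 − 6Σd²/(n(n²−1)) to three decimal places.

0.100

Ranks of variable 1: 3, 2, 1, 4, 5
Ranks of variable 2: 3, 2, 4, 1, 5
d = r₁ − r₂: 0, 0, -3, 3, 0
d²: 0, 0, 9, 9, 0; Σd² = 18
ρ = 1 − 6·18/(5·24) = 1 − 108/120 = 0.100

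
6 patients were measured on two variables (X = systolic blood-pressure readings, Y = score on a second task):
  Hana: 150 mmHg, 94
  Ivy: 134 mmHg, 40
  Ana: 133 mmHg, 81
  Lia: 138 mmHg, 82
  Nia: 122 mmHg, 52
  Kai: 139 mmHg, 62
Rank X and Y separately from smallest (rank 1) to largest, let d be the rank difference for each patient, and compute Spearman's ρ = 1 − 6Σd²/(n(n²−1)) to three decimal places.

Ranks of variable 1: 6, 3, 2, 4, 1, 5
Ranks of variable 2: 6, 1, 4, 5, 2, 3
d = r₁ − r₂: 0, 2, -2, -1, -1, 2
d²: 0, 4, 4, 1, 1, 4; Σd² = 14
ρ = 1 − 6·14/(6·35) = 1 − 84/210 = 0.600

0.600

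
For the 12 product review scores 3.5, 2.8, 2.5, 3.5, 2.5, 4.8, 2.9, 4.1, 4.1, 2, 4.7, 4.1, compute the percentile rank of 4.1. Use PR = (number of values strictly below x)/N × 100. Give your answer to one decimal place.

58.3

N = 12.
Strictly below 4.1: 7. Equal to 4.1: 3.
PR = 7/12 × 100 = 58.3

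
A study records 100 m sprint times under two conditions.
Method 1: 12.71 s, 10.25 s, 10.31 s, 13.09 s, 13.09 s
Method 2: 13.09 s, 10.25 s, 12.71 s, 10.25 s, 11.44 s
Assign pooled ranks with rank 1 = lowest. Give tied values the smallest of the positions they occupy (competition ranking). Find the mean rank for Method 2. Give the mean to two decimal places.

4.20

Sorted (ascending): 10.25, 10.25, 10.25, 10.31, 11.44, 12.71, 12.71, 13.09, 13.09, 13.09
The 3 values of 10.25 occupy positions 1–3 → each gets rank 1.
The 2 values of 12.71 occupy positions 6–7 → each gets rank 6.
The 3 values of 13.09 occupy positions 8–10 → each gets rank 8.
Method 2 values → pooled ranks: 13.09→8, 10.25→1, 12.71→6, 10.25→1, 11.44→5
Mean rank = (8 + 1 + 6 + 1 + 5) / 5 = 4.20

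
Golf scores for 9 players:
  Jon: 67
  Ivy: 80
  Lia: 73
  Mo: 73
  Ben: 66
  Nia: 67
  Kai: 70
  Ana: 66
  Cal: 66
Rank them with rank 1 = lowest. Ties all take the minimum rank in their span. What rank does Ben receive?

Sorted (ascending): 66, 66, 66, 67, 67, 70, 73, 73, 80
The 3 values of 66 occupy positions 1–3 → each gets rank 1.
The 2 values of 67 occupy positions 4–5 → each gets rank 4.
The 2 values of 73 occupy positions 7–8 → each gets rank 7.
Ben has value 66 → rank 1.

1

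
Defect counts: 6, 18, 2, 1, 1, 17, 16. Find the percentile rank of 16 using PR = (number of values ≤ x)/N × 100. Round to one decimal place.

N = 7.
Strictly below 16: 4. Equal to 16: 1.
PR = 5/7 × 100 = 71.4

71.4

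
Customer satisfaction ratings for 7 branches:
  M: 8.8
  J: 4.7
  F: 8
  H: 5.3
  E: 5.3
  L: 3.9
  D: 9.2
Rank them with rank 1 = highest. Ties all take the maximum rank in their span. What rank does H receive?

Sorted (descending): 9.2, 8.8, 8, 5.3, 5.3, 4.7, 3.9
The 2 values of 5.3 occupy positions 4–5 → each gets rank 5.
H has value 5.3 → rank 5.

5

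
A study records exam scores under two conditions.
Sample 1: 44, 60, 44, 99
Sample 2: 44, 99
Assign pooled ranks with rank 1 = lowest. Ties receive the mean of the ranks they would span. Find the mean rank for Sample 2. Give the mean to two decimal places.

3.75

Sorted (ascending): 44, 44, 44, 60, 99, 99
The 3 values of 44 occupy positions 1–3 → average rank 2.
The 2 values of 99 occupy positions 5–6 → average rank (5+6)/2 = 5.5.
Sample 2 values → pooled ranks: 44→2, 99→5.5
Mean rank = (2 + 5.5) / 2 = 3.75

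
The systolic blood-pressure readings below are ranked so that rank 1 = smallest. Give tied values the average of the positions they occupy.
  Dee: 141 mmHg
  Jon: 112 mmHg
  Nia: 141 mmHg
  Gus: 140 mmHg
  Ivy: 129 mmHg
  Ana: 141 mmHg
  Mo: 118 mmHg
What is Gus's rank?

4

Sorted (ascending): 112, 118, 129, 140, 141, 141, 141
The 3 values of 141 occupy positions 5–7 → average rank 6.
Gus has value 140 mmHg → rank 4.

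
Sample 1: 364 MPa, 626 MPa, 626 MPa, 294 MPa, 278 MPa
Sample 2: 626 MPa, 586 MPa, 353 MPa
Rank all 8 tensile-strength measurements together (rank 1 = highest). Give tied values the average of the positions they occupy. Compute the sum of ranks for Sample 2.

12

Sorted (descending): 626, 626, 626, 586, 364, 353, 294, 278
The 3 values of 626 occupy positions 1–3 → average rank 2.
Sample 2 values → pooled ranks: 626→2, 586→4, 353→6
Rank sum = 2 + 4 + 6 = 12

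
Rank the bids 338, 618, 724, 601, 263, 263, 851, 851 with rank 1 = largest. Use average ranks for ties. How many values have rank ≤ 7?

Sorted (descending): 851, 851, 724, 618, 601, 338, 263, 263
The 2 values of 851 occupy positions 1–2 → average rank (1+2)/2 = 1.5.
The 2 values of 263 occupy positions 7–8 → average rank (7+8)/2 = 7.5.
Ranks ≤ 7: {1.5, 1.5, 3, 4, 5, 6} → 6 values.

6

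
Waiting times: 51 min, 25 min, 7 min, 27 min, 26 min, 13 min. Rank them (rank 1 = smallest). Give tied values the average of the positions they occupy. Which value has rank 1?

Sorted (ascending): 7, 13, 25, 26, 27, 51
No ties — each value takes its position as its rank.
Rank 1 → value 7.

7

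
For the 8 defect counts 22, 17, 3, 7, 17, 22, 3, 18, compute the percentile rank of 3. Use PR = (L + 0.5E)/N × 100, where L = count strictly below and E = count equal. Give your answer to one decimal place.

N = 8.
Strictly below 3: 0. Equal to 3: 2.
PR = (0 + 0.5·2)/8 × 100 = 12.5

12.5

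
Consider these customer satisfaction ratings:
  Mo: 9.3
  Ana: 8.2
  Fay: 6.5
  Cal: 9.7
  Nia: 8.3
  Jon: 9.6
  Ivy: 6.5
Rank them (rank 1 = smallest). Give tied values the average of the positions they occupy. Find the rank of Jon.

6

Sorted (ascending): 6.5, 6.5, 8.2, 8.3, 9.3, 9.6, 9.7
The 2 values of 6.5 occupy positions 1–2 → average rank (1+2)/2 = 1.5.
Jon has value 9.6 → rank 6.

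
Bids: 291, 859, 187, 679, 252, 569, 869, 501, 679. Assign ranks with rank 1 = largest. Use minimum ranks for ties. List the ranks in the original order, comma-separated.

7, 2, 9, 3, 8, 5, 1, 6, 3

Sorted (descending): 869, 859, 679, 679, 569, 501, 291, 252, 187
The 2 values of 679 occupy positions 3–4 → each gets rank 3.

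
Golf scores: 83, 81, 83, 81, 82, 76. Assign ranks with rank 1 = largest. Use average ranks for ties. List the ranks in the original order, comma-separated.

Sorted (descending): 83, 83, 82, 81, 81, 76
The 2 values of 83 occupy positions 1–2 → average rank (1+2)/2 = 1.5.
The 2 values of 81 occupy positions 4–5 → average rank (4+5)/2 = 4.5.

1.5, 4.5, 1.5, 4.5, 3, 6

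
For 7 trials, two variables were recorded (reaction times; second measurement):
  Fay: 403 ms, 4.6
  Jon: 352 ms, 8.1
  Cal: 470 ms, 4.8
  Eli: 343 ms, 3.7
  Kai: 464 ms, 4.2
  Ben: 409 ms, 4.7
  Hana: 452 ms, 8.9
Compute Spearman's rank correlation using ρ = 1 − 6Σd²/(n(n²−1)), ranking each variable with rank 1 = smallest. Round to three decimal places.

Ranks of variable 1: 3, 2, 7, 1, 6, 4, 5
Ranks of variable 2: 3, 6, 5, 1, 2, 4, 7
d = r₁ − r₂: 0, -4, 2, 0, 4, 0, -2
d²: 0, 16, 4, 0, 16, 0, 4; Σd² = 40
ρ = 1 − 6·40/(7·48) = 1 − 240/336 = 0.286

0.286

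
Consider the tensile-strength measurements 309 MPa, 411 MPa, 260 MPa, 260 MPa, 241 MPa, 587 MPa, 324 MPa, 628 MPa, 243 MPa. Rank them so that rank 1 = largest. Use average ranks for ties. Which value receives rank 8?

Sorted (descending): 628, 587, 411, 324, 309, 260, 260, 243, 241
The 2 values of 260 occupy positions 6–7 → average rank (6+7)/2 = 6.5.
Rank 8 → value 243.

243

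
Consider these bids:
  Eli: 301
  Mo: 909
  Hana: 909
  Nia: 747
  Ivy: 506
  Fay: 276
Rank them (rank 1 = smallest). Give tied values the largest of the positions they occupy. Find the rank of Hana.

6

Sorted (ascending): 276, 301, 506, 747, 909, 909
The 2 values of 909 occupy positions 5–6 → each gets rank 6.
Hana has value 909 → rank 6.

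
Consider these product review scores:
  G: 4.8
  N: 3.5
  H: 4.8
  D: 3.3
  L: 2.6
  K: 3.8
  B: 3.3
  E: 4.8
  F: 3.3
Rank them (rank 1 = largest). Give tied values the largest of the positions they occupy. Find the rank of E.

Sorted (descending): 4.8, 4.8, 4.8, 3.8, 3.5, 3.3, 3.3, 3.3, 2.6
The 3 values of 4.8 occupy positions 1–3 → each gets rank 3.
The 3 values of 3.3 occupy positions 6–8 → each gets rank 8.
E has value 4.8 → rank 3.

3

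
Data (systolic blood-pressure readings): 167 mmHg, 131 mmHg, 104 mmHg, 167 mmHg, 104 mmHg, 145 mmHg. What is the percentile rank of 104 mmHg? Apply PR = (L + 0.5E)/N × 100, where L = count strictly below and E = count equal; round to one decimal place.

16.7

N = 6.
Strictly below 104: 0. Equal to 104: 2.
PR = (0 + 0.5·2)/6 × 100 = 16.7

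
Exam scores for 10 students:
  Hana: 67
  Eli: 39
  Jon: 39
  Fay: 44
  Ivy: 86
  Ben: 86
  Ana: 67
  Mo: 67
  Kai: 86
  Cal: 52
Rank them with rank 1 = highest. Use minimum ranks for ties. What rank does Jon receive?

9

Sorted (descending): 86, 86, 86, 67, 67, 67, 52, 44, 39, 39
The 3 values of 86 occupy positions 1–3 → each gets rank 1.
The 3 values of 67 occupy positions 4–6 → each gets rank 4.
The 2 values of 39 occupy positions 9–10 → each gets rank 9.
Jon has value 39 → rank 9.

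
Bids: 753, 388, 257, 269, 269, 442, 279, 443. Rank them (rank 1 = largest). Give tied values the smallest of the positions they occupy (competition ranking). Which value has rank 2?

Sorted (descending): 753, 443, 442, 388, 279, 269, 269, 257
The 2 values of 269 occupy positions 6–7 → each gets rank 6.
Rank 2 → value 443.

443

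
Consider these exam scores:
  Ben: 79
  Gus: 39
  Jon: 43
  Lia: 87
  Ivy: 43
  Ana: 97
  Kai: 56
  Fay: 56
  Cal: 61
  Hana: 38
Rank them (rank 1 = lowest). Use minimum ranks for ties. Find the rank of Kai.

5

Sorted (ascending): 38, 39, 43, 43, 56, 56, 61, 79, 87, 97
The 2 values of 43 occupy positions 3–4 → each gets rank 3.
The 2 values of 56 occupy positions 5–6 → each gets rank 5.
Kai has value 56 → rank 5.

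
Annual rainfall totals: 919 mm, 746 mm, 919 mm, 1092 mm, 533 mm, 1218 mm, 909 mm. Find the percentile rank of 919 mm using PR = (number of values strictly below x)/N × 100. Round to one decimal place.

42.9

N = 7.
Strictly below 919: 3. Equal to 919: 2.
PR = 3/7 × 100 = 42.9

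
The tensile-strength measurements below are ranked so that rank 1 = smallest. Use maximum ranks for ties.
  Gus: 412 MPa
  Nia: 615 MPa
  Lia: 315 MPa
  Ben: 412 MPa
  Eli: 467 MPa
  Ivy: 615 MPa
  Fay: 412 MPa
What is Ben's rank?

4

Sorted (ascending): 315, 412, 412, 412, 467, 615, 615
The 3 values of 412 occupy positions 2–4 → each gets rank 4.
The 2 values of 615 occupy positions 6–7 → each gets rank 7.
Ben has value 412 MPa → rank 4.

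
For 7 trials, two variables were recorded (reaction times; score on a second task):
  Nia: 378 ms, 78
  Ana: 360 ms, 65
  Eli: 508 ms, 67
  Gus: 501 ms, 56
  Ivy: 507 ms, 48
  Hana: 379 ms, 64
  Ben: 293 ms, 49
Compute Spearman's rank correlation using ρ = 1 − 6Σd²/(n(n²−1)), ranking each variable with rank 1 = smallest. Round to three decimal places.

Ranks of variable 1: 3, 2, 7, 5, 6, 4, 1
Ranks of variable 2: 7, 5, 6, 3, 1, 4, 2
d = r₁ − r₂: -4, -3, 1, 2, 5, 0, -1
d²: 16, 9, 1, 4, 25, 0, 1; Σd² = 56
ρ = 1 − 6·56/(7·48) = 1 − 336/336 = 0.000

0.000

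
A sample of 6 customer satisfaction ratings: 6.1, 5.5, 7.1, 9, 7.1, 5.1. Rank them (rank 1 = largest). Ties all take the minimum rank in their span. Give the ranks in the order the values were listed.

4, 5, 2, 1, 2, 6

Sorted (descending): 9, 7.1, 7.1, 6.1, 5.5, 5.1
The 2 values of 7.1 occupy positions 2–3 → each gets rank 2.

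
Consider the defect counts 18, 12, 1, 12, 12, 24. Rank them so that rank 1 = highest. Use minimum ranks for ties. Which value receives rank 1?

24

Sorted (descending): 24, 18, 12, 12, 12, 1
The 3 values of 12 occupy positions 3–5 → each gets rank 3.
Rank 1 → value 24.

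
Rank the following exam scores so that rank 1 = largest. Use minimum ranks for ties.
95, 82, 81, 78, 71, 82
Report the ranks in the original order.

Sorted (descending): 95, 82, 82, 81, 78, 71
The 2 values of 82 occupy positions 2–3 → each gets rank 2.

1, 2, 4, 5, 6, 2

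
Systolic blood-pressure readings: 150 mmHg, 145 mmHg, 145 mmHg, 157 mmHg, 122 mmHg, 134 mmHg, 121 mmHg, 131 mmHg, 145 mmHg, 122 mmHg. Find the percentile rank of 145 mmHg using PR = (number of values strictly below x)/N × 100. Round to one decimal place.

50.0

N = 10.
Strictly below 145: 5. Equal to 145: 3.
PR = 5/10 × 100 = 50.0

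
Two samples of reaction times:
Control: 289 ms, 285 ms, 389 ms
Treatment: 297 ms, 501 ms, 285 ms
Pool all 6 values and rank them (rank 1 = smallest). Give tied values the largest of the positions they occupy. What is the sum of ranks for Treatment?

12

Sorted (ascending): 285, 285, 289, 297, 389, 501
The 2 values of 285 occupy positions 1–2 → each gets rank 2.
Treatment values → pooled ranks: 297→4, 501→6, 285→2
Rank sum = 4 + 6 + 2 = 12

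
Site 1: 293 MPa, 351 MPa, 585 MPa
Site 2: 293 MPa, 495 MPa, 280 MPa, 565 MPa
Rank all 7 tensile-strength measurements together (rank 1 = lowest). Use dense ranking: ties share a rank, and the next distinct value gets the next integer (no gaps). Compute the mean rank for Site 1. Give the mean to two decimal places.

Sorted (ascending): 280, 293, 293, 351, 495, 565, 585
The 2 values of 293 share dense rank 2.
Remaining distinct values take the next consecutive integers.
Site 1 values → pooled ranks: 293→2, 351→3, 585→6
Mean rank = (2 + 3 + 6) / 3 = 3.67

3.67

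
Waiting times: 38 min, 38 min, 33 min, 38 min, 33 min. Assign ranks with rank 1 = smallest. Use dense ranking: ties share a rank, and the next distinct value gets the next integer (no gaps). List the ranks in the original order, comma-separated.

Sorted (ascending): 33, 33, 38, 38, 38
The 2 values of 33 share dense rank 1.
The 3 values of 38 share dense rank 2.

2, 2, 1, 2, 1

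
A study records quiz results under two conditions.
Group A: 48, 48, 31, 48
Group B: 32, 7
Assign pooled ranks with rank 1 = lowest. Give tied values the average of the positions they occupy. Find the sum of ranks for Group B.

4

Sorted (ascending): 7, 31, 32, 48, 48, 48
The 3 values of 48 occupy positions 4–6 → average rank 5.
Group B values → pooled ranks: 32→3, 7→1
Rank sum = 3 + 1 = 4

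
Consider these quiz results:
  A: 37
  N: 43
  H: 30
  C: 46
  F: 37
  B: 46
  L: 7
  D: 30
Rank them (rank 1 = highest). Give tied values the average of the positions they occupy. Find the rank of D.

Sorted (descending): 46, 46, 43, 37, 37, 30, 30, 7
The 2 values of 46 occupy positions 1–2 → average rank (1+2)/2 = 1.5.
The 2 values of 37 occupy positions 4–5 → average rank (4+5)/2 = 4.5.
The 2 values of 30 occupy positions 6–7 → average rank (6+7)/2 = 6.5.
D has value 30 → rank 6.5.

6.5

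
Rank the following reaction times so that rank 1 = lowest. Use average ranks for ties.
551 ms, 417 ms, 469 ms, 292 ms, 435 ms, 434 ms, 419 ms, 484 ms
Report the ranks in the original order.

Sorted (ascending): 292, 417, 419, 434, 435, 469, 484, 551
No ties — each value takes its position as its rank.

8, 2, 6, 1, 5, 4, 3, 7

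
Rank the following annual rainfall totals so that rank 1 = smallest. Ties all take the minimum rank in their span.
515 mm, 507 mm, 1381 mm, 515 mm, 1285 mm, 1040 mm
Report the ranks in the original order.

Sorted (ascending): 507, 515, 515, 1040, 1285, 1381
The 2 values of 515 occupy positions 2–3 → each gets rank 2.

2, 1, 6, 2, 5, 4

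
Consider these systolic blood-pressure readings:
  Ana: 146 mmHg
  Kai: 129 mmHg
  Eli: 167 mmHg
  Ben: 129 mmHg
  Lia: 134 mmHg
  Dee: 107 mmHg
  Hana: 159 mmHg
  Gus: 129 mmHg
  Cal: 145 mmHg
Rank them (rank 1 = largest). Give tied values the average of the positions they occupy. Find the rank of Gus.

7

Sorted (descending): 167, 159, 146, 145, 134, 129, 129, 129, 107
The 3 values of 129 occupy positions 6–8 → average rank 7.
Gus has value 129 mmHg → rank 7.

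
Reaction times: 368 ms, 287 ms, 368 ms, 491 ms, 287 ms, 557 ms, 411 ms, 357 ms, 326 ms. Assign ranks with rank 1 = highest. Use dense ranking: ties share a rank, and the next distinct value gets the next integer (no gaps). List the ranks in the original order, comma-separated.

4, 7, 4, 2, 7, 1, 3, 5, 6

Sorted (descending): 557, 491, 411, 368, 368, 357, 326, 287, 287
The 2 values of 368 share dense rank 4.
The 2 values of 287 share dense rank 7.
Remaining distinct values take the next consecutive integers.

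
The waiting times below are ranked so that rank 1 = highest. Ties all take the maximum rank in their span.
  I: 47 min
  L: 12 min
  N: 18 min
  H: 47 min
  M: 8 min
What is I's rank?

Sorted (descending): 47, 47, 18, 12, 8
The 2 values of 47 occupy positions 1–2 → each gets rank 2.
I has value 47 min → rank 2.

2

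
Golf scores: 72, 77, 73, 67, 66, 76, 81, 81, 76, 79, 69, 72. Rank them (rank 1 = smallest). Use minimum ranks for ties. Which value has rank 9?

77

Sorted (ascending): 66, 67, 69, 72, 72, 73, 76, 76, 77, 79, 81, 81
The 2 values of 72 occupy positions 4–5 → each gets rank 4.
The 2 values of 76 occupy positions 7–8 → each gets rank 7.
The 2 values of 81 occupy positions 11–12 → each gets rank 11.
Rank 9 → value 77.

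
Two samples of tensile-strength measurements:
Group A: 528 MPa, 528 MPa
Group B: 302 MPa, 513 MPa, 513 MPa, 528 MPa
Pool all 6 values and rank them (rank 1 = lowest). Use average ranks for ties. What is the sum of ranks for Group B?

11

Sorted (ascending): 302, 513, 513, 528, 528, 528
The 2 values of 513 occupy positions 2–3 → average rank (2+3)/2 = 2.5.
The 3 values of 528 occupy positions 4–6 → average rank 5.
Group B values → pooled ranks: 302→1, 513→2.5, 513→2.5, 528→5
Rank sum = 1 + 2.5 + 2.5 + 5 = 11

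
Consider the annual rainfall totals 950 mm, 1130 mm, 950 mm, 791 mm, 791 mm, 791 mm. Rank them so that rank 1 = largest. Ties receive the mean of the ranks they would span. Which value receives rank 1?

Sorted (descending): 1130, 950, 950, 791, 791, 791
The 2 values of 950 occupy positions 2–3 → average rank (2+3)/2 = 2.5.
The 3 values of 791 occupy positions 4–6 → average rank 5.
Rank 1 → value 1130.

1130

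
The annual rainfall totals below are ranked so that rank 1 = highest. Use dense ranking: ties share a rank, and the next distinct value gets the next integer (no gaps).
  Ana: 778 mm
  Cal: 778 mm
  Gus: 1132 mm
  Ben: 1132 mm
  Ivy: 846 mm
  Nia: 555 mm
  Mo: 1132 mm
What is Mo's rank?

1

Sorted (descending): 1132, 1132, 1132, 846, 778, 778, 555
The 3 values of 1132 share dense rank 1.
The 2 values of 778 share dense rank 3.
Remaining distinct values take the next consecutive integers.
Mo has value 1132 mm → rank 1.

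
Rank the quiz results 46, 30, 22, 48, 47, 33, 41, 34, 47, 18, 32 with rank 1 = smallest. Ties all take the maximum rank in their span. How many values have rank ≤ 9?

Sorted (ascending): 18, 22, 30, 32, 33, 34, 41, 46, 47, 47, 48
The 2 values of 47 occupy positions 9–10 → each gets rank 10.
Ranks ≤ 9: {1, 2, 3, 4, 5, 6, 7, 8} → 8 values.

8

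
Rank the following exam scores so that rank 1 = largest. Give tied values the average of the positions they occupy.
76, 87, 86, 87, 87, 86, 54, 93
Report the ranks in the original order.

Sorted (descending): 93, 87, 87, 87, 86, 86, 76, 54
The 3 values of 87 occupy positions 2–4 → average rank 3.
The 2 values of 86 occupy positions 5–6 → average rank (5+6)/2 = 5.5.

7, 3, 5.5, 3, 3, 5.5, 8, 1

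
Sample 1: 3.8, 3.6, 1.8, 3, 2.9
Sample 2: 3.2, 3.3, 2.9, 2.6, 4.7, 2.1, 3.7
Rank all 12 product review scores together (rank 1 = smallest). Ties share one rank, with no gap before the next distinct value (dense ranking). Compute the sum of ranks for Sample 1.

28

Sorted (ascending): 1.8, 2.1, 2.6, 2.9, 2.9, 3, 3.2, 3.3, 3.6, 3.7, 3.8, 4.7
The 2 values of 2.9 share dense rank 4.
Remaining distinct values take the next consecutive integers.
Sample 1 values → pooled ranks: 3.8→10, 3.6→8, 1.8→1, 3→5, 2.9→4
Rank sum = 10 + 8 + 1 + 5 + 4 = 28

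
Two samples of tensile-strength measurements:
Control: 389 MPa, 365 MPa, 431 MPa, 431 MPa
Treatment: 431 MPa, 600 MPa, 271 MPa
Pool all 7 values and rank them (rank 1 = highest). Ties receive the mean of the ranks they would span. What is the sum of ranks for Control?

Sorted (descending): 600, 431, 431, 431, 389, 365, 271
The 3 values of 431 occupy positions 2–4 → average rank 3.
Control values → pooled ranks: 389→5, 365→6, 431→3, 431→3
Rank sum = 5 + 6 + 3 + 3 = 17

17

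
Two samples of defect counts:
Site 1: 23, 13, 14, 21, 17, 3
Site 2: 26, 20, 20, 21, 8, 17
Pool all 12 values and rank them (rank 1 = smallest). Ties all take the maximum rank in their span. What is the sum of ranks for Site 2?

Sorted (ascending): 3, 8, 13, 14, 17, 17, 20, 20, 21, 21, 23, 26
The 2 values of 17 occupy positions 5–6 → each gets rank 6.
The 2 values of 20 occupy positions 7–8 → each gets rank 8.
The 2 values of 21 occupy positions 9–10 → each gets rank 10.
Site 2 values → pooled ranks: 26→12, 20→8, 20→8, 21→10, 8→2, 17→6
Rank sum = 12 + 8 + 8 + 10 + 2 + 6 = 46

46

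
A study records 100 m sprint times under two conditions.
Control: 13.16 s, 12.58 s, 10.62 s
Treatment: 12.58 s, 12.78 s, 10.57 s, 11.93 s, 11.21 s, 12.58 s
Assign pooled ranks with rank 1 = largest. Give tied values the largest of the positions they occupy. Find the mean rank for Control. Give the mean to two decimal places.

Sorted (descending): 13.16, 12.78, 12.58, 12.58, 12.58, 11.93, 11.21, 10.62, 10.57
The 3 values of 12.58 occupy positions 3–5 → each gets rank 5.
Control values → pooled ranks: 13.16→1, 12.58→5, 10.62→8
Mean rank = (1 + 5 + 8) / 3 = 4.67

4.67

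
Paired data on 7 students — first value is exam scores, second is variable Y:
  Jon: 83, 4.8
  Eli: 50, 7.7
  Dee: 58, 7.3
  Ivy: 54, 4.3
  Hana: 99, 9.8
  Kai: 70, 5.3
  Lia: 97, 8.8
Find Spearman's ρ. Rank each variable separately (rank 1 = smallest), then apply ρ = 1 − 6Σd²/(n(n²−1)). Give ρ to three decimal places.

Ranks of variable 1: 5, 1, 3, 2, 7, 4, 6
Ranks of variable 2: 2, 5, 4, 1, 7, 3, 6
d = r₁ − r₂: 3, -4, -1, 1, 0, 1, 0
d²: 9, 16, 1, 1, 0, 1, 0; Σd² = 28
ρ = 1 − 6·28/(7·48) = 1 − 168/336 = 0.500

0.500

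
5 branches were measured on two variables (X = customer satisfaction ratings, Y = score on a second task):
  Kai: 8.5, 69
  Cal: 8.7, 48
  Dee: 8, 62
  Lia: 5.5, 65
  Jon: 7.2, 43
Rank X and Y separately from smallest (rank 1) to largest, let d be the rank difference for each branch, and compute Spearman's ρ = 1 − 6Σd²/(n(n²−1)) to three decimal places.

Ranks of variable 1: 4, 5, 3, 1, 2
Ranks of variable 2: 5, 2, 3, 4, 1
d = r₁ − r₂: -1, 3, 0, -3, 1
d²: 1, 9, 0, 9, 1; Σd² = 20
ρ = 1 − 6·20/(5·24) = 1 − 120/120 = 0.000

0.000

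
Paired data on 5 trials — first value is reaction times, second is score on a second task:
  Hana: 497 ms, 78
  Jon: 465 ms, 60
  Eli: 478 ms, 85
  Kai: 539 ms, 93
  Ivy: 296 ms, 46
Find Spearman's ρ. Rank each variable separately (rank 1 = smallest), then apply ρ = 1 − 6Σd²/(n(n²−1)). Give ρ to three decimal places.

0.900

Ranks of variable 1: 4, 2, 3, 5, 1
Ranks of variable 2: 3, 2, 4, 5, 1
d = r₁ − r₂: 1, 0, -1, 0, 0
d²: 1, 0, 1, 0, 0; Σd² = 2
ρ = 1 − 6·2/(5·24) = 1 − 12/120 = 0.900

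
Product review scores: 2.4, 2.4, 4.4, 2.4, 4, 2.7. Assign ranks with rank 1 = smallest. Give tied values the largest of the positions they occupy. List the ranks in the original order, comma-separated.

Sorted (ascending): 2.4, 2.4, 2.4, 2.7, 4, 4.4
The 3 values of 2.4 occupy positions 1–3 → each gets rank 3.

3, 3, 6, 3, 5, 4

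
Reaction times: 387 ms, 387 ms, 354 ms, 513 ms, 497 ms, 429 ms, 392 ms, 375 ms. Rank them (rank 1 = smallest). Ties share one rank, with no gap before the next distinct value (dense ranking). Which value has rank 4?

392

Sorted (ascending): 354, 375, 387, 387, 392, 429, 497, 513
The 2 values of 387 share dense rank 3.
Remaining distinct values take the next consecutive integers.
Rank 4 → value 392.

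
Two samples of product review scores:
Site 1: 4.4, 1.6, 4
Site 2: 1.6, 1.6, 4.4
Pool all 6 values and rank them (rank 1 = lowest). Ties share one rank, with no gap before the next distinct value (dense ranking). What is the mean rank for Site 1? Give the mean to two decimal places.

Sorted (ascending): 1.6, 1.6, 1.6, 4, 4.4, 4.4
The 3 values of 1.6 share dense rank 1.
The 2 values of 4.4 share dense rank 3.
Remaining distinct values take the next consecutive integers.
Site 1 values → pooled ranks: 4.4→3, 1.6→1, 4→2
Mean rank = (3 + 1 + 2) / 3 = 2.00

2.00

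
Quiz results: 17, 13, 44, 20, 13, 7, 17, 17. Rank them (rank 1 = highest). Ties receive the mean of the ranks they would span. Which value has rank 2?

20

Sorted (descending): 44, 20, 17, 17, 17, 13, 13, 7
The 3 values of 17 occupy positions 3–5 → average rank 4.
The 2 values of 13 occupy positions 6–7 → average rank (6+7)/2 = 6.5.
Rank 2 → value 20.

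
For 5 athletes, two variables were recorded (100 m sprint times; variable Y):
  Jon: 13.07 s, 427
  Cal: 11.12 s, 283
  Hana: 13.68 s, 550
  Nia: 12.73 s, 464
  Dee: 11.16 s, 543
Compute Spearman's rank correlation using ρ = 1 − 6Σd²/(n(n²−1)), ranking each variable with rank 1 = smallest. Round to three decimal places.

0.600

Ranks of variable 1: 4, 1, 5, 3, 2
Ranks of variable 2: 2, 1, 5, 3, 4
d = r₁ − r₂: 2, 0, 0, 0, -2
d²: 4, 0, 0, 0, 4; Σd² = 8
ρ = 1 − 6·8/(5·24) = 1 − 48/120 = 0.600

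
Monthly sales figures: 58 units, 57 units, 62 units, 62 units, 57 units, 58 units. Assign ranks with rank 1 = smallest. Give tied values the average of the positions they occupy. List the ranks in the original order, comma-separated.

Sorted (ascending): 57, 57, 58, 58, 62, 62
The 2 values of 57 occupy positions 1–2 → average rank (1+2)/2 = 1.5.
The 2 values of 58 occupy positions 3–4 → average rank (3+4)/2 = 3.5.
The 2 values of 62 occupy positions 5–6 → average rank (5+6)/2 = 5.5.

3.5, 1.5, 5.5, 5.5, 1.5, 3.5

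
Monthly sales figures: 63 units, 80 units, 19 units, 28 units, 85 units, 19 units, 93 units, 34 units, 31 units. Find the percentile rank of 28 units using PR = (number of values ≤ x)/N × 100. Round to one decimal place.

N = 9.
Strictly below 28: 2. Equal to 28: 1.
PR = 3/9 × 100 = 33.3

33.3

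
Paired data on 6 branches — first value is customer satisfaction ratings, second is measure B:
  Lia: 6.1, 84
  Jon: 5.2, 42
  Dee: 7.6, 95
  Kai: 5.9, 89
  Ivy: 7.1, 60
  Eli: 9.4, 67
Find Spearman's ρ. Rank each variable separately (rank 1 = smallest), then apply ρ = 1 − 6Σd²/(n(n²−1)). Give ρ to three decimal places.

Ranks of variable 1: 3, 1, 5, 2, 4, 6
Ranks of variable 2: 4, 1, 6, 5, 2, 3
d = r₁ − r₂: -1, 0, -1, -3, 2, 3
d²: 1, 0, 1, 9, 4, 9; Σd² = 24
ρ = 1 − 6·24/(6·35) = 1 − 144/210 = 0.314

0.314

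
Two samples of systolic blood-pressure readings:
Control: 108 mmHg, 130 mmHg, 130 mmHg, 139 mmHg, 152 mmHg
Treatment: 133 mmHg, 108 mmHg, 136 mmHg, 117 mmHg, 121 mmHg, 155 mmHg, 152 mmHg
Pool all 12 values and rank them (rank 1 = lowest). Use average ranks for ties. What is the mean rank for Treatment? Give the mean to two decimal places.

6.57

Sorted (ascending): 108, 108, 117, 121, 130, 130, 133, 136, 139, 152, 152, 155
The 2 values of 108 occupy positions 1–2 → average rank (1+2)/2 = 1.5.
The 2 values of 130 occupy positions 5–6 → average rank (5+6)/2 = 5.5.
The 2 values of 152 occupy positions 10–11 → average rank (10+11)/2 = 10.5.
Treatment values → pooled ranks: 133→7, 108→1.5, 136→8, 117→3, 121→4, 155→12, 152→10.5
Mean rank = (7 + 1.5 + 8 + 3 + 4 + 12 + 10.5) / 7 = 6.57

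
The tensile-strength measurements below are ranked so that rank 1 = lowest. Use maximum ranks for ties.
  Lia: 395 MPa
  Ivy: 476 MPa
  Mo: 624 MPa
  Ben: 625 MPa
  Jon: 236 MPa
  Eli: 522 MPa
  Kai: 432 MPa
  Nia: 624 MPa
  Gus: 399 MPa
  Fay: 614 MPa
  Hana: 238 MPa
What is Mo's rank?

Sorted (ascending): 236, 238, 395, 399, 432, 476, 522, 614, 624, 624, 625
The 2 values of 624 occupy positions 9–10 → each gets rank 10.
Mo has value 624 MPa → rank 10.

10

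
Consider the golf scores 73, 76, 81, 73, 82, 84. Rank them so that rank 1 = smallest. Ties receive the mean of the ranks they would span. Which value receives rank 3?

Sorted (ascending): 73, 73, 76, 81, 82, 84
The 2 values of 73 occupy positions 1–2 → average rank (1+2)/2 = 1.5.
Rank 3 → value 76.

76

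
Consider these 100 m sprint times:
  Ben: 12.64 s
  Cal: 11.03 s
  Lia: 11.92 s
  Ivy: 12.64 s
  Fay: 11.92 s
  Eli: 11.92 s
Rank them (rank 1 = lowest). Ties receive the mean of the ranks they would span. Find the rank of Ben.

5.5

Sorted (ascending): 11.03, 11.92, 11.92, 11.92, 12.64, 12.64
The 3 values of 11.92 occupy positions 2–4 → average rank 3.
The 2 values of 12.64 occupy positions 5–6 → average rank (5+6)/2 = 5.5.
Ben has value 12.64 s → rank 5.5.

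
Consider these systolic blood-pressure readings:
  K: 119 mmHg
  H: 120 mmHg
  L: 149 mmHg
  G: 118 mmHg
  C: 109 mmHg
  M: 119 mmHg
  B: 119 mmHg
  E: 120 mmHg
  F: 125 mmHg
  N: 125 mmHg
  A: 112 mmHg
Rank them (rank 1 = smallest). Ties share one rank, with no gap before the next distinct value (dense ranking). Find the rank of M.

4

Sorted (ascending): 109, 112, 118, 119, 119, 119, 120, 120, 125, 125, 149
The 3 values of 119 share dense rank 4.
The 2 values of 120 share dense rank 5.
The 2 values of 125 share dense rank 6.
Remaining distinct values take the next consecutive integers.
M has value 119 mmHg → rank 4.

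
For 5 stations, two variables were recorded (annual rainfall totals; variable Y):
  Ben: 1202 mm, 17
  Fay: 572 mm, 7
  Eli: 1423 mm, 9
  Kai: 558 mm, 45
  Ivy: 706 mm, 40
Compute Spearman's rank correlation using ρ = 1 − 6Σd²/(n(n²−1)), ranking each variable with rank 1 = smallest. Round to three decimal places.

-0.400

Ranks of variable 1: 4, 2, 5, 1, 3
Ranks of variable 2: 3, 1, 2, 5, 4
d = r₁ − r₂: 1, 1, 3, -4, -1
d²: 1, 1, 9, 16, 1; Σd² = 28
ρ = 1 − 6·28/(5·24) = 1 − 168/120 = -0.400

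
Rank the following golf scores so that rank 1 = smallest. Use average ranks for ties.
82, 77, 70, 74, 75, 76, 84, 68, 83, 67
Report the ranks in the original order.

Sorted (ascending): 67, 68, 70, 74, 75, 76, 77, 82, 83, 84
No ties — each value takes its position as its rank.

8, 7, 3, 4, 5, 6, 10, 2, 9, 1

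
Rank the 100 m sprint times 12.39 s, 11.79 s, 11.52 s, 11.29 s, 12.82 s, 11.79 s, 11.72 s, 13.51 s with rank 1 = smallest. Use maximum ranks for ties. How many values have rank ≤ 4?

3

Sorted (ascending): 11.29, 11.52, 11.72, 11.79, 11.79, 12.39, 12.82, 13.51
The 2 values of 11.79 occupy positions 4–5 → each gets rank 5.
Ranks ≤ 4: {1, 2, 3} → 3 values.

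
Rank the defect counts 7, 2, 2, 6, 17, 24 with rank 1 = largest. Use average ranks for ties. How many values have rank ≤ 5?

Sorted (descending): 24, 17, 7, 6, 2, 2
The 2 values of 2 occupy positions 5–6 → average rank (5+6)/2 = 5.5.
Ranks ≤ 5: {1, 2, 3, 4} → 4 values.

4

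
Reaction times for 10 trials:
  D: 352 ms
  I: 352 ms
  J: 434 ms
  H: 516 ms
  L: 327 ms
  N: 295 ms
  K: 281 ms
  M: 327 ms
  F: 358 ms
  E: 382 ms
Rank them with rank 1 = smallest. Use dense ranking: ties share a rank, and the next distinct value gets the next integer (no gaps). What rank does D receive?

Sorted (ascending): 281, 295, 327, 327, 352, 352, 358, 382, 434, 516
The 2 values of 327 share dense rank 3.
The 2 values of 352 share dense rank 4.
Remaining distinct values take the next consecutive integers.
D has value 352 ms → rank 4.

4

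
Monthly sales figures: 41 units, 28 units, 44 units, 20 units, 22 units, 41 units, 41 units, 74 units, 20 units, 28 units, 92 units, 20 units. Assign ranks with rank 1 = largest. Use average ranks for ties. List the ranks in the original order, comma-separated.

5, 7.5, 3, 11, 9, 5, 5, 2, 11, 7.5, 1, 11

Sorted (descending): 92, 74, 44, 41, 41, 41, 28, 28, 22, 20, 20, 20
The 3 values of 41 occupy positions 4–6 → average rank 5.
The 2 values of 28 occupy positions 7–8 → average rank (7+8)/2 = 7.5.
The 3 values of 20 occupy positions 10–12 → average rank 11.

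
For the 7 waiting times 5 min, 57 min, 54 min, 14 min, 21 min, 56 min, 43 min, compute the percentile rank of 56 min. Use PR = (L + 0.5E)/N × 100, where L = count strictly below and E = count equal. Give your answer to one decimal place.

N = 7.
Strictly below 56: 5. Equal to 56: 1.
PR = (5 + 0.5·1)/7 × 100 = 78.6

78.6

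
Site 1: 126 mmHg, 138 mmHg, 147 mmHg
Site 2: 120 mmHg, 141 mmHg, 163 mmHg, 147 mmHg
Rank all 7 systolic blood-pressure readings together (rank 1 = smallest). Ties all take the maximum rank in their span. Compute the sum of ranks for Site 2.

Sorted (ascending): 120, 126, 138, 141, 147, 147, 163
The 2 values of 147 occupy positions 5–6 → each gets rank 6.
Site 2 values → pooled ranks: 120→1, 141→4, 163→7, 147→6
Rank sum = 1 + 4 + 7 + 6 = 18

18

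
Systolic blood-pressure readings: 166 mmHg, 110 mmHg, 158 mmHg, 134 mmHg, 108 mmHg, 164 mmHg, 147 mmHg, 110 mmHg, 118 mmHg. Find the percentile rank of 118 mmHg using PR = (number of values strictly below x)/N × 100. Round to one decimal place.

33.3

N = 9.
Strictly below 118: 3. Equal to 118: 1.
PR = 3/9 × 100 = 33.3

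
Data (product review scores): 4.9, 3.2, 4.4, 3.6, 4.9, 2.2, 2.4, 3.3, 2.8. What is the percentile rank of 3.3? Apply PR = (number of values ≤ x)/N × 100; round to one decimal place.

N = 9.
Strictly below 3.3: 4. Equal to 3.3: 1.
PR = 5/9 × 100 = 55.6

55.6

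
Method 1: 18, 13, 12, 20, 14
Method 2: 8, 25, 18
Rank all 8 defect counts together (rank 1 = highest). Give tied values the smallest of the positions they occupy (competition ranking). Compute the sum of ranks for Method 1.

Sorted (descending): 25, 20, 18, 18, 14, 13, 12, 8
The 2 values of 18 occupy positions 3–4 → each gets rank 3.
Method 1 values → pooled ranks: 18→3, 13→6, 12→7, 20→2, 14→5
Rank sum = 3 + 6 + 7 + 2 + 5 = 23

23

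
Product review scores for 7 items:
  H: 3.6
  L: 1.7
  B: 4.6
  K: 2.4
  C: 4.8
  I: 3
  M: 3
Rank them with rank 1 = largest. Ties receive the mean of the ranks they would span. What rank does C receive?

1

Sorted (descending): 4.8, 4.6, 3.6, 3, 3, 2.4, 1.7
The 2 values of 3 occupy positions 4–5 → average rank (4+5)/2 = 4.5.
C has value 4.8 → rank 1.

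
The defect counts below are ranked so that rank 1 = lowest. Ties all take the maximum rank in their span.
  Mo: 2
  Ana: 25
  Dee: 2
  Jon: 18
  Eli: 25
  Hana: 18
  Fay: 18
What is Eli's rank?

7

Sorted (ascending): 2, 2, 18, 18, 18, 25, 25
The 2 values of 2 occupy positions 1–2 → each gets rank 2.
The 3 values of 18 occupy positions 3–5 → each gets rank 5.
The 2 values of 25 occupy positions 6–7 → each gets rank 7.
Eli has value 25 → rank 7.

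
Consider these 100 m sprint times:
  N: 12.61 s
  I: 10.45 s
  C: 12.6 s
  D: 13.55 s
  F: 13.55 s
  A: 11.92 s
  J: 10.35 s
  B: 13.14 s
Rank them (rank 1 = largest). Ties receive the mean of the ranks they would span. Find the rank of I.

7

Sorted (descending): 13.55, 13.55, 13.14, 12.61, 12.6, 11.92, 10.45, 10.35
The 2 values of 13.55 occupy positions 1–2 → average rank (1+2)/2 = 1.5.
I has value 10.45 s → rank 7.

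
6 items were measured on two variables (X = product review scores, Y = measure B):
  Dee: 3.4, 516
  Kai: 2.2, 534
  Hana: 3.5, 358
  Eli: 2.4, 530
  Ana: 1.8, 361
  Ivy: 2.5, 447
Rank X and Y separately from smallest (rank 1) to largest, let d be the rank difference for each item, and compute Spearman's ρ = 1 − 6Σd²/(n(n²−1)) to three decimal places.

-0.371

Ranks of variable 1: 5, 2, 6, 3, 1, 4
Ranks of variable 2: 4, 6, 1, 5, 2, 3
d = r₁ − r₂: 1, -4, 5, -2, -1, 1
d²: 1, 16, 25, 4, 1, 1; Σd² = 48
ρ = 1 − 6·48/(6·35) = 1 − 288/210 = -0.371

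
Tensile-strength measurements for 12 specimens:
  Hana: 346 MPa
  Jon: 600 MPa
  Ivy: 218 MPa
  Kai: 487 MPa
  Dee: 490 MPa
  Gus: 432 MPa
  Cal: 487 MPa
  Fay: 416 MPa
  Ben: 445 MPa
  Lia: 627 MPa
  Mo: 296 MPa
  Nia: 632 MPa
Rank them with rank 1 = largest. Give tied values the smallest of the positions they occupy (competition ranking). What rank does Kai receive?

Sorted (descending): 632, 627, 600, 490, 487, 487, 445, 432, 416, 346, 296, 218
The 2 values of 487 occupy positions 5–6 → each gets rank 5.
Kai has value 487 MPa → rank 5.

5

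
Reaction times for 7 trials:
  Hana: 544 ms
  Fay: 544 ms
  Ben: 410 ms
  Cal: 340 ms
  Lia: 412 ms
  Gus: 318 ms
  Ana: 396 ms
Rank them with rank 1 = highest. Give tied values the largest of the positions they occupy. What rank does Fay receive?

2

Sorted (descending): 544, 544, 412, 410, 396, 340, 318
The 2 values of 544 occupy positions 1–2 → each gets rank 2.
Fay has value 544 ms → rank 2.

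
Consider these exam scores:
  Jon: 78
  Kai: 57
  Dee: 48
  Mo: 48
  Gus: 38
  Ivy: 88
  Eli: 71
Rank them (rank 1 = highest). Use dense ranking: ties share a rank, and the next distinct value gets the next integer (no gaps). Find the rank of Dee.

Sorted (descending): 88, 78, 71, 57, 48, 48, 38
The 2 values of 48 share dense rank 5.
Remaining distinct values take the next consecutive integers.
Dee has value 48 → rank 5.

5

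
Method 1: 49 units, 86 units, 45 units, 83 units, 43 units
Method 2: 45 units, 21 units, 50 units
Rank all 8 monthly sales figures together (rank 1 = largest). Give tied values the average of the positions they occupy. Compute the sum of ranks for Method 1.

19.5

Sorted (descending): 86, 83, 50, 49, 45, 45, 43, 21
The 2 values of 45 occupy positions 5–6 → average rank (5+6)/2 = 5.5.
Method 1 values → pooled ranks: 49→4, 86→1, 45→5.5, 83→2, 43→7
Rank sum = 4 + 1 + 5.5 + 2 + 7 = 19.5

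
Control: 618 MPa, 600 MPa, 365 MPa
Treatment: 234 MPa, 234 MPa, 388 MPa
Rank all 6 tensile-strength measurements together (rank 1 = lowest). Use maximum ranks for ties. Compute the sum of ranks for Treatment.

Sorted (ascending): 234, 234, 365, 388, 600, 618
The 2 values of 234 occupy positions 1–2 → each gets rank 2.
Treatment values → pooled ranks: 234→2, 234→2, 388→4
Rank sum = 2 + 2 + 4 = 8

8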